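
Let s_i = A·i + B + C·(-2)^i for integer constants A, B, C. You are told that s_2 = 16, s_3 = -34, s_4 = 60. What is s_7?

Write the equations: 2A + B + 4C = 16; 3A + B - 8C = -34; 4A + B + 16C = 60.
Subtracting the first from the second: A - 12C = -50.
Subtracting the second from the third: A + 24C = 94.
Solving: C = 4, A = -2, then B = 4.
Hence s_7 = -2·7 + 4 + 4·(-128) = -522.

-522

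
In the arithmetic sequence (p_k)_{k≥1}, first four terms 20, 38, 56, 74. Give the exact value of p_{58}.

Common difference d = 18.
p_k = 20 + (k - 1)·18.
p_{58} = 20 + 57·18 = 1046.

1046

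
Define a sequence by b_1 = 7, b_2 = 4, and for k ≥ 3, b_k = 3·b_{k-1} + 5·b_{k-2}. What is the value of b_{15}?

Iterate the recurrence:
b_3 = 47, b_4 = 161, b_5 = 718, …, b_{12} = 16132331, b_{13} = 67636303, b_{14} = 283570564, b_{15} = 1188893207.

1188893207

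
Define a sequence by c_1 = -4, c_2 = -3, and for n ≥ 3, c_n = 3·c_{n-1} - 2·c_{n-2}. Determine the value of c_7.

59

c_3 = -1;  c_4 = 3;  c_5 = 11;  c_6 = 27;  c_7 = 59.
(Characteristic roots are 2 and 1.)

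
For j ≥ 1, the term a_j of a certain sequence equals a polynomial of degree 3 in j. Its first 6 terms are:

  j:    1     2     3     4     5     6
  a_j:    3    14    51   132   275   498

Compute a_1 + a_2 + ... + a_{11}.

1st diffs: 11, 37, 81, 143, 223.
2nd diffs: 26, 44, 62, 80.
3rd diffs: 18, 18, 18 (constant).
Newton forward-difference form: a_j = 3 + 11·C(j-1,1) + 26·C(j-1,2) + 18·C(j-1,3).
Continuing: …, 819, 1256, 1827, 2550, …, a_{11} = 3443.
Summing j = 1..11 (11 terms) gives 10868.

10868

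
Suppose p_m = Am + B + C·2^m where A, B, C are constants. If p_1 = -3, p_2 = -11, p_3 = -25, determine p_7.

-393

At m = 1, 2, 3: A + B + 2C = -3; 2A + B + 4C = -11; 3A + B + 8C = -25.
Subtracting the first from the second: A + 2C = -8.
Subtracting the second from the third: A + 4C = -14.
Solving: C = -3, A = -2, then B = 5.
Hence p_7 = -2·7 + 5 + (-3)·128 = -393.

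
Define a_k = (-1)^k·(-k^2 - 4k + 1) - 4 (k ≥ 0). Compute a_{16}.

-323

(-1)^16 = 1; -k^2 - 4k + 1 at k=16 is -319; so a_{16} = -323.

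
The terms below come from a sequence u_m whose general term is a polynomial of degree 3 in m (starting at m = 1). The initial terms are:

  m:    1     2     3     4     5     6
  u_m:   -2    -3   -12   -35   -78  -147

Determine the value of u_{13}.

-1862

1st diffs: -1, -9, -23, -43, -69.
2nd diffs: -8, -14, -20, -26.
3rd diffs: -6, -6, -6 (constant).
Newton forward-difference form: u_m = -2 + (-1)·C(m-1,1) + (-8)·C(m-1,2) + (-6)·C(m-1,3).
At m = 13: m-1 = 12, so u_{13} = -2 - 12 - 528 - 1320 = -1862.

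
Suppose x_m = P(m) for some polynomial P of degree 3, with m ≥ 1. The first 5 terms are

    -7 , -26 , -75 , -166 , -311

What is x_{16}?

1st diffs: -19, -49, -91, -145.
2nd diffs: -30, -42, -54.
3rd diffs: -12, -12 (constant).
Newton forward-difference form: x_m = -7 + (-19)·C(m-1,1) + (-30)·C(m-1,2) + (-12)·C(m-1,3).
At m = 16: m-1 = 15, so x_{16} = -7 - 285 - 3150 - 5460 = -8902.

-8902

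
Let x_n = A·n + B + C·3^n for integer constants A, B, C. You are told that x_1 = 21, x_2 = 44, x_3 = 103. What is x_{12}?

Plug in n = 1, 2, 3: A + B + 3C = 21; 2A + B + 9C = 44; 3A + B + 27C = 103.
Subtracting the first from the second: A + 6C = 23.
Subtracting the second from the third: A + 18C = 59.
Solving: C = 3, A = 5, then B = 7.
Therefore x_{12} = 60 + 7 + 3·531441 = 1594390.

1594390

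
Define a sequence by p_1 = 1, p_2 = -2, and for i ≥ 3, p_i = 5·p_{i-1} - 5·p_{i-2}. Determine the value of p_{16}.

Step forward from the initial values:
p_3 = -15; p_4 = -65; p_5 = -250; …; p_{13} = -7609375; p_{14} = -27531250; p_{15} = -99609375; p_{16} = -360390625.

-360390625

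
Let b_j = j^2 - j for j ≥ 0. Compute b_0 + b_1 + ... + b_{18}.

1938

Over j = 0..18: Σj = 171, Σj² = 2109.
Total = (1)·2109 + (-1)·171 = 1938.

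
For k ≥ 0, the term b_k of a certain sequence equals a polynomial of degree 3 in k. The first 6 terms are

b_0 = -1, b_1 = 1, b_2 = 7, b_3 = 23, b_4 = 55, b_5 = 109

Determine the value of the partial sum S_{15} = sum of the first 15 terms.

1st diffs: 2, 6, 16, 32, 54.
2nd diffs: 4, 10, 16, 22.
3rd diffs: 6, 6, 6 (constant).
Newton forward-difference form: b_k = -1 + 2·C(k,1) + 4·C(k,2) + 6·C(k,3).
Continuing: …, 191, 307, 463, 665, …, b_{14} = 2575.
Summing k = 0..14 (15 terms) gives 10205.

10205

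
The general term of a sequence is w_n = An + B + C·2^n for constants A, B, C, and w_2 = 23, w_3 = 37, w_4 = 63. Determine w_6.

Plug in n = 2, 3, 4: 2A + B + 4C = 23; 3A + B + 8C = 37; 4A + B + 16C = 63.
Subtracting the first from the second: A + 4C = 14.
Subtracting the second from the third: A + 8C = 26.
Solving: C = 3, A = 2, then B = 7.
Therefore w_6 = 12 + 7 + 3·64 = 211.

211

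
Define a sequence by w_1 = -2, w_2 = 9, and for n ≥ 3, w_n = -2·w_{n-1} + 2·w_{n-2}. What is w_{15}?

Applying the relation repeatedly:
w_3 = -22; w_4 = 62; w_5 = -168; …; w_{12} = 191200; w_{13} = -522368; w_{14} = 1427136; w_{15} = -3899008.

-3899008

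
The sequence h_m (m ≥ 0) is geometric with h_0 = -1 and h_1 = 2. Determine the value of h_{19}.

Common ratio r = -2.
h_m = (-1)·(-2)^(m-0).
h_{19} = (-1)·(-2)^19 = 524288.

524288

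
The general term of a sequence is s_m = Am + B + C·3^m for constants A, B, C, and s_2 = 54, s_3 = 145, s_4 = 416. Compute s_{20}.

At m = 2, 3, 4: 2A + B + 9C = 54; 3A + B + 27C = 145; 4A + B + 81C = 416.
Subtracting the first from the second: A + 18C = 91.
Subtracting the second from the third: A + 54C = 271.
Solving: C = 5, A = 1, then B = 7.
So s_m = 1·m + 7 + 5·3^m; at m=20 this is 17433922032.

17433922032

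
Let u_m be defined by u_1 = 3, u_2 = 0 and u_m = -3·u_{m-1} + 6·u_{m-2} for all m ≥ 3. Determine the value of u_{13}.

34978878

Step forward from the initial values:
u_3 = 18  u_4 = -54  u_5 = 270  …  u_{10} = -418446  u_{11} = 1829790  u_{12} = -8000046  u_{13} = 34978878.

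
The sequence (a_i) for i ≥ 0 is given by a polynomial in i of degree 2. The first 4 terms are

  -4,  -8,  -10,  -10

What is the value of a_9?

1st diffs: -4, -2, 0.
2nd diffs: 2, 2 (constant).
Newton forward-difference form: a_i = -4 + (-4)·C(i,1) + 2·C(i,2).
At i = 9: i = 9, so a_9 = -4 - 36 + 72 = 32.

32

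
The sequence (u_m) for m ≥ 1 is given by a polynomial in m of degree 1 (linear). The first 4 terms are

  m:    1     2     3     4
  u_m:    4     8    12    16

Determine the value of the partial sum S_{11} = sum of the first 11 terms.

264

1st diffs: 4, 4, 4 (constant).
So u_m = 4m.
Continuing: …, 20, 24, 28, 32, …, u_{11} = 44.
Summing m = 1..11 (11 terms) gives 264.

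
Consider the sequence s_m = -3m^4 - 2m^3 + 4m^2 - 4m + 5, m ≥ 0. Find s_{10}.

-31635

s_{10} = -3·10^4 - 2·10^3 + 4·10^2 - 4·10 + 5 = -31635.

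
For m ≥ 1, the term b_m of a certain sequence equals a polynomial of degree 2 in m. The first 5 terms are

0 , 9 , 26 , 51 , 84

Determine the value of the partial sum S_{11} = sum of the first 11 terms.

1st diffs: 9, 17, 25, 33.
2nd diffs: 8, 8, 8 (constant).
Newton forward-difference form: b_m = 9·C(m-1,1) + 8·C(m-1,2).
Continuing: …, 125, 174, 231, 296, …, b_{11} = 450.
Summing m = 1..11 (11 terms) gives 1815.

1815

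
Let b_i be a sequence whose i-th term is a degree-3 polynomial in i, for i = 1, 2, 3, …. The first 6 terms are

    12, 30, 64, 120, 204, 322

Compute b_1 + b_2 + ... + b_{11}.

1st diffs: 18, 34, 56, 84, 118.
2nd diffs: 16, 22, 28, 34.
3rd diffs: 6, 6, 6 (constant).
Newton forward-difference form: b_i = 12 + 18·C(i-1,1) + 16·C(i-1,2) + 6·C(i-1,3).
Continuing: …, 480, 684, 940, 1254, …, b_{11} = 1632.
Summing i = 1..11 (11 terms) gives 5742.

5742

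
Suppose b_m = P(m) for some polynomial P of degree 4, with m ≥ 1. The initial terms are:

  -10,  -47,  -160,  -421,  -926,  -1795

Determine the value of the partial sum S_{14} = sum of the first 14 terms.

-151291

1st diffs: -37, -113, -261, -505, -869.
2nd diffs: -76, -148, -244, -364.
3rd diffs: -72, -96, -120.
4th diffs: -24, -24 (constant).
So b_m = -m^4 - 2m^3 - m^2 - 5m - 1.
Continuing: …, -3172, -5225, -8146, -12151, …, b_{14} = -44171.
Summing m = 1..14 (14 terms) gives -151291.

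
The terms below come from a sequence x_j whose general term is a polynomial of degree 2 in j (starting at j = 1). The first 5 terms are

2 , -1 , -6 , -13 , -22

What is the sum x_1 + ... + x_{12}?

-614

1st diffs: -3, -5, -7, -9.
2nd diffs: -2, -2, -2 (constant).
So x_j = -j^2 + 3.
Continuing: …, -33, -46, -61, -78, …, x_{12} = -141.
Summing j = 1..12 (12 terms) gives -614.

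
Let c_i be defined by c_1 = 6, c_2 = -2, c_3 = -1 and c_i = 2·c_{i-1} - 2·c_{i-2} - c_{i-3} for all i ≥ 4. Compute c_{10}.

Compute successive terms:
c_4 = -4  c_5 = -4  c_6 = 1  c_7 = 14  c_8 = 30  c_9 = 31  c_{10} = -12.

-12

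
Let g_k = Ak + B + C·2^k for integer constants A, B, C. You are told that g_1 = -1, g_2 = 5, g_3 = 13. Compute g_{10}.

Plug in k = 1, 2, 3: A + B + 2C = -1; 2A + B + 4C = 5; 3A + B + 8C = 13.
Subtracting the first from the second: A + 2C = 6.
Subtracting the second from the third: A + 4C = 8.
Solving: C = 1, A = 4, then B = -7.
So g_k = 4·k + (-7) + 1·2^k; at k=10 this is 1057.

1057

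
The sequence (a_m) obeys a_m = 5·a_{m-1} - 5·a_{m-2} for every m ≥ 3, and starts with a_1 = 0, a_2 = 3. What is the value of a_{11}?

Compute successive terms:
a_3 = 15  a_4 = 60  a_5 = 225  a_6 = 825  a_7 = 3000  a_8 = 10875  a_9 = 39375  a_{10} = 142500  a_{11} = 515625.

515625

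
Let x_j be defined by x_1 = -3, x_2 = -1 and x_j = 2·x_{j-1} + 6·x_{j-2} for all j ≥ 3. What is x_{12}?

-1696480

Step forward from the initial values:
x_3 = -20, x_4 = -46, x_5 = -212, x_6 = -700, x_7 = -2672, x_8 = -9544, x_9 = -35120, x_{10} = -127504, x_{11} = -465728, x_{12} = -1696480.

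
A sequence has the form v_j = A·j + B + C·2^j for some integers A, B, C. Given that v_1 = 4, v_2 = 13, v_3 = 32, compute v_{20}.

Plug in j = 1, 2, 3: A + B + 2C = 4; 2A + B + 4C = 13; 3A + B + 8C = 32.
Subtracting the first from the second: A + 2C = 9.
Subtracting the second from the third: A + 4C = 19.
Solving: C = 5, A = -1, then B = -5.
So v_j = -1·j + (-5) + 5·2^j; at j=20 this is 5242855.

5242855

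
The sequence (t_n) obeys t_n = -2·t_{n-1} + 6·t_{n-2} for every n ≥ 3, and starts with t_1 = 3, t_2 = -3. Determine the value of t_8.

Compute successive terms:
t_3 = 24, t_4 = -66, t_5 = 276, t_6 = -948, t_7 = 3552, t_8 = -12792.

-12792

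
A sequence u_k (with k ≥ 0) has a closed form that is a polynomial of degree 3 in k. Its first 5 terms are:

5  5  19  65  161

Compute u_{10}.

1st diffs: 0, 14, 46, 96.
2nd diffs: 14, 32, 50.
3rd diffs: 18, 18 (constant).
Newton forward-difference form: u_k = 5 + 14·C(k,2) + 18·C(k,3).
At k = 10: k = 10, so u_{10} = 5 + 630 + 2160 = 2795.

2795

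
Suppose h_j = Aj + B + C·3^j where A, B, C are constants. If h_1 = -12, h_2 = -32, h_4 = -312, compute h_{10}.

Plug in j = 1, 2, 4: A + B + 3C = -12; 2A + B + 9C = -32; 4A + B + 81C = -312.
Subtracting the first from the second: A + 6C = -20.
Subtracting the second from the third: 2A + 72C = -280.
Solving: C = -4, A = 4, then B = -4.
Therefore h_{10} = 40 + (-4) + (-4)·59049 = -236160.

-236160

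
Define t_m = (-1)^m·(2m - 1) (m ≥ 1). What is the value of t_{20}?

39

(-1)^20 = 1; 2m - 1 at m=20 is 39; so t_{20} = 39.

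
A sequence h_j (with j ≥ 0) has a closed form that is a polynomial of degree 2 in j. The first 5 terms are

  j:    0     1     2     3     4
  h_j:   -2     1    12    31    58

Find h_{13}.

1st diffs: 3, 11, 19, 27.
2nd diffs: 8, 8, 8 (constant).
So h_j = 4j^2 - j - 2.
Evaluating at j = 13 gives h_{13} = 661.

661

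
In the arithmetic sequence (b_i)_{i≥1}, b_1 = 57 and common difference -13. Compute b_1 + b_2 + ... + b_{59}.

-18880

b_i = 57 + (i - 1)·(-13).
b_{59} = -697; S = 59·(57 + (-697))/2 = -18880.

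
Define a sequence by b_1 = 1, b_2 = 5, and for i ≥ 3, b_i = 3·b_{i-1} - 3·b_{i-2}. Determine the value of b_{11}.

-729

Step forward from the initial values:
b_3 = 12; b_4 = 21; b_5 = 27; b_6 = 18; b_7 = -27; b_8 = -135; b_9 = -324; b_{10} = -567; b_{11} = -729.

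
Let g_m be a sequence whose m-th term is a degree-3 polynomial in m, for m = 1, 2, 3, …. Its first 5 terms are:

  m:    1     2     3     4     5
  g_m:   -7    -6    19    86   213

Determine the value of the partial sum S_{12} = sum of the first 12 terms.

1st diffs: 1, 25, 67, 127.
2nd diffs: 24, 42, 60.
3rd diffs: 18, 18 (constant).
Newton forward-difference form: g_m = -7 + 1·C(m-1,1) + 24·C(m-1,2) + 18·C(m-1,3).
Continuing: …, 418, 719, 1134, 1681, …, g_{12} = 4294.
Summing m = 1..12 (12 terms) gives 14172.

14172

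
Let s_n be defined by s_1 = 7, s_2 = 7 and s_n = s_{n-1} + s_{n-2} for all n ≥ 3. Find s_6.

56

Iterate the recurrence:
s_3 = 14; s_4 = 21; s_5 = 35; s_6 = 56.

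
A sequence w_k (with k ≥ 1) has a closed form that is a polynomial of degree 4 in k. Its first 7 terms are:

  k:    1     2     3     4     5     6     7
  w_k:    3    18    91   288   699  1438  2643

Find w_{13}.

1st diffs: 15, 73, 197, 411, 739, 1205.
2nd diffs: 58, 124, 214, 328, 466.
3rd diffs: 66, 90, 114, 138.
4th diffs: 24, 24, 24 (constant).
Newton forward-difference form: w_k = 3 + 15·C(k-1,1) + 58·C(k-1,2) + 66·C(k-1,3) + 24·C(k-1,4).
At k = 13: k-1 = 12, so w_{13} = 3 + 180 + 3828 + 14520 + 11880 = 30411.

30411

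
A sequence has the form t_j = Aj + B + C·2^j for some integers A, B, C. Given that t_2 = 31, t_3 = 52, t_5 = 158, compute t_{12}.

16449

Plug in j = 2, 3, 5: 2A + B + 4C = 31; 3A + B + 8C = 52; 5A + B + 32C = 158.
Subtracting the first from the second: A + 4C = 21.
Subtracting the second from the third: 2A + 24C = 106.
Solving: C = 4, A = 5, then B = 5.
Hence t_{12} = 5·12 + 5 + 4·4096 = 16449.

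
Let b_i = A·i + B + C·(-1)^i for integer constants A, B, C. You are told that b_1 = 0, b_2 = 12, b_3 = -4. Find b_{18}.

At i = 1, 2, 3: A + B - C = 0; 2A + B + C = 12; 3A + B - C = -4.
Subtracting the first from the second: A + 2C = 12.
Subtracting the second from the third: A - 2C = -16.
Solving: C = 7, A = -2, then B = 9.
So b_i = -2·i + 9 + 7·(-1)^i; at i=18 this is -20.

-20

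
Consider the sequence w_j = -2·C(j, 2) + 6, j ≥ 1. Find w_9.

-66

C(9, 2) = 36, so w_9 = -66.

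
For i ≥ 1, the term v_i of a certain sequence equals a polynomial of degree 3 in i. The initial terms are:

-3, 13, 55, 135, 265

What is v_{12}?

1st diffs: 16, 42, 80, 130.
2nd diffs: 26, 38, 50.
3rd diffs: 12, 12 (constant).
So v_i = 2i^3 + i^2 - i - 5.
Evaluating at i = 12 gives v_{12} = 3583.

3583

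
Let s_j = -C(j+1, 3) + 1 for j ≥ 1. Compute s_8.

C(9, 3) = 84, so s_8 = -83.

-83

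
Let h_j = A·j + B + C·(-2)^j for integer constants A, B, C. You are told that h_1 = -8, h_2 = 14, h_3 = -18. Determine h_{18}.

At j = 1, 2, 3: A + B - 2C = -8; 2A + B + 4C = 14; 3A + B - 8C = -18.
Subtracting the first from the second: A + 6C = 22.
Subtracting the second from the third: A - 12C = -32.
Solving: C = 3, A = 4, then B = -6.
Therefore h_{18} = 72 + (-6) + 3·262144 = 786498.

786498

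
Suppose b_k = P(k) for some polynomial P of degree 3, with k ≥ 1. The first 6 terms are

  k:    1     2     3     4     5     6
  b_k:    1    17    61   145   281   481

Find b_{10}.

2161

1st diffs: 16, 44, 84, 136, 200.
2nd diffs: 28, 40, 52, 64.
3rd diffs: 12, 12, 12 (constant).
Newton forward-difference form: b_k = 1 + 16·C(k-1,1) + 28·C(k-1,2) + 12·C(k-1,3).
At k = 10: k-1 = 9, so b_{10} = 1 + 144 + 1008 + 1008 = 2161.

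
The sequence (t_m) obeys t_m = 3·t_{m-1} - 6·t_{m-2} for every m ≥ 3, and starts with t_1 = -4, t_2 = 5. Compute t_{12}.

1215

Compute successive terms:
t_3 = 39;  t_4 = 87;  t_5 = 27;  t_6 = -441;  t_7 = -1485;  t_8 = -1809;  t_9 = 3483;  t_{10} = 21303;  t_{11} = 43011;  t_{12} = 1215.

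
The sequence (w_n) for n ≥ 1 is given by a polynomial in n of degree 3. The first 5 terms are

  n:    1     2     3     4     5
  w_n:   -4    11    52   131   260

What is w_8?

1st diffs: 15, 41, 79, 129.
2nd diffs: 26, 38, 50.
3rd diffs: 12, 12 (constant).
Newton forward-difference form: w_n = -4 + 15·C(n-1,1) + 26·C(n-1,2) + 12·C(n-1,3).
At n = 8: n-1 = 7, so w_8 = -4 + 105 + 546 + 420 = 1067.

1067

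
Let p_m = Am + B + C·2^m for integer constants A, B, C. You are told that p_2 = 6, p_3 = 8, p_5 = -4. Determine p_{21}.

At m = 2, 3, 5: 2A + B + 4C = 6; 3A + B + 8C = 8; 5A + B + 32C = -4.
Subtracting the first from the second: A + 4C = 2.
Subtracting the second from the third: 2A + 24C = -12.
Solving: C = -1, A = 6, then B = -2.
Hence p_{21} = 6·21 + (-2) + (-1)·2097152 = -2097028.

-2097028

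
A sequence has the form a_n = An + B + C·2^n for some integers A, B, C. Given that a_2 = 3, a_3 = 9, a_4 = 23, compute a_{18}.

524251

Plug in n = 2, 3, 4: 2A + B + 4C = 3; 3A + B + 8C = 9; 4A + B + 16C = 23.
Subtracting the first from the second: A + 4C = 6.
Subtracting the second from the third: A + 8C = 14.
Solving: C = 2, A = -2, then B = -1.
Hence a_{18} = -2·18 + (-1) + 2·262144 = 524251.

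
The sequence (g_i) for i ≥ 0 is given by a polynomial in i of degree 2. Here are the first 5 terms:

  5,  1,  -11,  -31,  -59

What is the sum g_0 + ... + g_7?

-520

1st diffs: -4, -12, -20, -28.
2nd diffs: -8, -8, -8 (constant).
So g_i = -4i^2 + 5.
Continuing: -95, -139, -191.
Summing i = 0..7 (8 terms) gives -520.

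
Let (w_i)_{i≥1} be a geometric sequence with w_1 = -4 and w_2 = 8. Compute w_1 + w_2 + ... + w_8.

Common ratio r = -2.
w_i = (-4)·(-2)^(i-1).
S = (-4)·((-2)^8 - 1)/(-2 - 1) = (-4)·(256 - 1)/(-3) = 340.

340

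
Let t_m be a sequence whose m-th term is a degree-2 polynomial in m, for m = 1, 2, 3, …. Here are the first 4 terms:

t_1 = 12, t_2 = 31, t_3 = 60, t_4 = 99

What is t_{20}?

2083

1st diffs: 19, 29, 39.
2nd diffs: 10, 10 (constant).
Newton forward-difference form: t_m = 12 + 19·C(m-1,1) + 10·C(m-1,2).
At m = 20: m-1 = 19, so t_{20} = 12 + 361 + 1710 = 2083.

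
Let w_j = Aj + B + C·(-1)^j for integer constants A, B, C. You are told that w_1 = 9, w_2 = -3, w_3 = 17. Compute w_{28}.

The three given values yield: A + B - C = 9; 2A + B + C = -3; 3A + B - C = 17.
Subtracting the first from the second: A + 2C = -12.
Subtracting the second from the third: A - 2C = 20.
Solving: C = -8, A = 4, then B = -3.
Hence w_{28} = 4·28 + (-3) + (-8)·1 = 101.

101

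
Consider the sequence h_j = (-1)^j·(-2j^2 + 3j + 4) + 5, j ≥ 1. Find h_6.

(-1)^6 = 1; -2j^2 + 3j + 4 at j=6 is -50; so h_6 = -45.

-45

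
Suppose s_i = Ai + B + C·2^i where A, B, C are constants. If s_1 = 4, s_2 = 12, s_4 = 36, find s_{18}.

262248

At i = 1, 2, 4: A + B + 2C = 4; 2A + B + 4C = 12; 4A + B + 16C = 36.
Subtracting the first from the second: A + 2C = 8.
Subtracting the second from the third: 2A + 12C = 24.
Solving: C = 1, A = 6, then B = -4.
Hence s_{18} = 6·18 + (-4) + 1·262144 = 262248.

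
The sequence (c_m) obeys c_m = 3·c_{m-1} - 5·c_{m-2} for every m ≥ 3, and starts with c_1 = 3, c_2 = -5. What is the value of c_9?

330

Iterate the recurrence:
c_3 = -30;  c_4 = -65;  c_5 = -45;  c_6 = 190;  c_7 = 795;  c_8 = 1435;  c_9 = 330.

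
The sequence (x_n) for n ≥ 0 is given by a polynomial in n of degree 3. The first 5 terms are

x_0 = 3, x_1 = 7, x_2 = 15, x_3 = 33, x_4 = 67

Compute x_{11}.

1257

1st diffs: 4, 8, 18, 34.
2nd diffs: 4, 10, 16.
3rd diffs: 6, 6 (constant).
So x_n = n^3 - n^2 + 4n + 3.
Evaluating at n = 11 gives x_{11} = 1257.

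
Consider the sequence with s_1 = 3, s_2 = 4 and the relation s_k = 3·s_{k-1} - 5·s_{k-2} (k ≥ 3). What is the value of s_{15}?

169197

Applying the relation repeatedly:
s_3 = -3, s_4 = -29, s_5 = -72, …, s_{12} = -20879, s_{13} = -35997, s_{14} = -3596, s_{15} = 169197.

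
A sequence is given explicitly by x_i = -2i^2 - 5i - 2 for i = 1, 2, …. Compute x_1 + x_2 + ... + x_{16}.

-3704

Over i = 1..16: Σi = 136, Σi² = 1496.
Total = (-2)·1496 + (-5)·136 + (-2)·16 = -3704.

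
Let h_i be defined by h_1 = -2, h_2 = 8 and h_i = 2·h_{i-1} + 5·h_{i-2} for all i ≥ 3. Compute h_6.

Compute successive terms:
h_3 = 6; h_4 = 52; h_5 = 134; h_6 = 528.

528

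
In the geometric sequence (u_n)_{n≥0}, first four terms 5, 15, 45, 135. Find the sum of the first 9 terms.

49205

Common ratio r = 3.
u_n = 5·3^(n-0).
S = 5·(3^9 - 1)/(3 - 1) = 5·(19683 - 1)/(2) = 49205.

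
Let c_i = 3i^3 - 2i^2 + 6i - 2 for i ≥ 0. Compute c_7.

971

c_7 = 3·7^3 - 2·7^2 + 6·7 - 2 = 971.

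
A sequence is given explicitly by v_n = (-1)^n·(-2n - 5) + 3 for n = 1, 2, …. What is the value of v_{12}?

-26

(-1)^12 = 1; -2n - 5 at n=12 is -29; so v_{12} = -26.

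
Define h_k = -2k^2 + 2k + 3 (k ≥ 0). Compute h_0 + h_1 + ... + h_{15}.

Over k = 0..15: Σk = 120, Σk² = 1240.
Total = (-2)·1240 + (2)·120 + (3)·16 = -2192.

-2192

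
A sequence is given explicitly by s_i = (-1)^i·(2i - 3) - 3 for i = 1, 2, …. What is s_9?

-18

(-1)^9 = -1; 2i - 3 at i=9 is 15; so s_9 = -18.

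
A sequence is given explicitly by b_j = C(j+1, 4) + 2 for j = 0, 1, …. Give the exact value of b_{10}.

332

C(11, 4) = 330, so b_{10} = 332.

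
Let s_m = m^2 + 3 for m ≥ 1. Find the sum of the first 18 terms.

2163

Over m = 1..18: Σm = 171, Σm² = 2109.
Total = (1)·2109 + (3)·18 = 2163.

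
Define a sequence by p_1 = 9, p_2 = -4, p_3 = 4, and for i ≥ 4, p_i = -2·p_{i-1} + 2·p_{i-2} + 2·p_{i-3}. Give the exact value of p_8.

Step forward from the initial values:
p_4 = 2  p_5 = -4  p_6 = 20  p_7 = -44  p_8 = 120.

120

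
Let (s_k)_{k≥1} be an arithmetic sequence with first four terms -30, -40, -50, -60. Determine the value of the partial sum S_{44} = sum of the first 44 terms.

-10780

Common difference d = -10.
s_k = -30 + (k - 1)·(-10).
s_{44} = -460; S = 44·(-30 + (-460))/2 = -10780.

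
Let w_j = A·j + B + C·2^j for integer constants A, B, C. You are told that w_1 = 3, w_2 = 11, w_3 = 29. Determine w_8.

1259

The three given values yield: A + B + 2C = 3; 2A + B + 4C = 11; 3A + B + 8C = 29.
Subtracting the first from the second: A + 2C = 8.
Subtracting the second from the third: A + 4C = 18.
Solving: C = 5, A = -2, then B = -5.
So w_j = -2·j + (-5) + 5·2^j; at j=8 this is 1259.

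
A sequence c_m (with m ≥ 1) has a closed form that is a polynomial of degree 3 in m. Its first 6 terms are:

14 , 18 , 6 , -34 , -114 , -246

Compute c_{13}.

-3634

1st diffs: 4, -12, -40, -80, -132.
2nd diffs: -16, -28, -40, -52.
3rd diffs: -12, -12, -12 (constant).
Newton forward-difference form: c_m = 14 + 4·C(m-1,1) + (-16)·C(m-1,2) + (-12)·C(m-1,3).
At m = 13: m-1 = 12, so c_{13} = 14 + 48 - 1056 - 2640 = -3634.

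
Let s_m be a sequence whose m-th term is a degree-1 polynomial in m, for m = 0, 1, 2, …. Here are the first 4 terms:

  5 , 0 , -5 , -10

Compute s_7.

-30

1st diffs: -5, -5, -5 (constant).
So s_m = -5m + 5.
Evaluating at m = 7 gives s_7 = -30.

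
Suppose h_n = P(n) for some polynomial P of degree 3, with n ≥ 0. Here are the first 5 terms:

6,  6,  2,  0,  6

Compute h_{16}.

2886

1st diffs: 0, -4, -2, 6.
2nd diffs: -4, 2, 8.
3rd diffs: 6, 6 (constant).
So h_n = n^3 - 5n^2 + 4n + 6.
Evaluating at n = 16 gives h_{16} = 2886.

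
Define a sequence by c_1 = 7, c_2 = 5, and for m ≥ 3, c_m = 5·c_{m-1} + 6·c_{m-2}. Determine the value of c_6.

Iterate the recurrence:
c_3 = 67  c_4 = 365  c_5 = 2227  c_6 = 13325.
(Characteristic roots are 6 and -1.)

13325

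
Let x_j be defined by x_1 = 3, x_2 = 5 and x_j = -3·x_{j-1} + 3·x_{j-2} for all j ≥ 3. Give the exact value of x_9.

x_3 = -6  x_4 = 33  x_5 = -117  x_6 = 450  x_7 = -1701  x_8 = 6453  x_9 = -24462.

-24462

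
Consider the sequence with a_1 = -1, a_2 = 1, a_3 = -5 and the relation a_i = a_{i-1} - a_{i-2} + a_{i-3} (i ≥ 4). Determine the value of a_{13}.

-1

Iterate the recurrence:
a_4 = -7  a_5 = -1  a_6 = 1  a_7 = -5  a_8 = -7  a_9 = -1  a_{10} = 1  a_{11} = -5  a_{12} = -7  a_{13} = -1.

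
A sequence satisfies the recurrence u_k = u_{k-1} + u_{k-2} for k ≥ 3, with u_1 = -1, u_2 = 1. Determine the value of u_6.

Applying the relation repeatedly:
u_3 = 0; u_4 = 1; u_5 = 1; u_6 = 2.

2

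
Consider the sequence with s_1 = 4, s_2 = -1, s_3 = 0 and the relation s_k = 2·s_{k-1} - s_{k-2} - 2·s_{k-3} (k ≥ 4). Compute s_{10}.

Compute successive terms:
s_4 = -7  s_5 = -12  s_6 = -17  s_7 = -8  s_8 = 25  s_9 = 92  s_{10} = 175.

175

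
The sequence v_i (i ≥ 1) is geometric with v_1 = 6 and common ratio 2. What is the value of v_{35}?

103079215104

v_i = 6·2^(i-1).
v_{35} = 6·2^34 = 103079215104.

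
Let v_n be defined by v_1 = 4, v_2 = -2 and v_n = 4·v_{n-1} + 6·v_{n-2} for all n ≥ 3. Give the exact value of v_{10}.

Compute successive terms:
v_3 = 16  v_4 = 52  v_5 = 304  v_6 = 1528  v_7 = 7936  v_8 = 40912  v_9 = 211264  v_{10} = 1090528.

1090528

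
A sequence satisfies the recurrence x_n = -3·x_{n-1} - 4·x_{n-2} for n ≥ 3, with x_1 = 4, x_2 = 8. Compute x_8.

Applying the relation repeatedly:
x_3 = -40; x_4 = 88; x_5 = -104; x_6 = -40; x_7 = 536; x_8 = -1448.

-1448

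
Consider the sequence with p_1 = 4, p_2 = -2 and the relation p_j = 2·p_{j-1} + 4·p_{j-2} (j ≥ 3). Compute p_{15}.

Iterate the recurrence:
p_3 = 12; p_4 = 16; p_5 = 80; …; p_{12} = 268288; p_{13} = 868352; p_{14} = 2809856; p_{15} = 9093120.

9093120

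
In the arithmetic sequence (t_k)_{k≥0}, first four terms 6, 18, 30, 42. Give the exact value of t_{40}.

Common difference d = 12.
t_k = 6 + (k - 0)·12.
t_{40} = 6 + 40·12 = 486.

486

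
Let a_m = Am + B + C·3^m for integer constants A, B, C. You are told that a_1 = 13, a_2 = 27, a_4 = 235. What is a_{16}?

129140107

Write the equations: A + B + 3C = 13; 2A + B + 9C = 27; 4A + B + 81C = 235.
Subtracting the first from the second: A + 6C = 14.
Subtracting the second from the third: 2A + 72C = 208.
Solving: C = 3, A = -4, then B = 8.
So a_m = -4·m + 8 + 3·3^m; at m=16 this is 129140107.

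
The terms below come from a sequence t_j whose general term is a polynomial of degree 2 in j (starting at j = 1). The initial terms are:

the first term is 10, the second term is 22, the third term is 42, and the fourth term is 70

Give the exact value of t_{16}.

1030

1st diffs: 12, 20, 28.
2nd diffs: 8, 8 (constant).
Newton forward-difference form: t_j = 10 + 12·C(j-1,1) + 8·C(j-1,2).
At j = 16: j-1 = 15, so t_{16} = 10 + 180 + 840 = 1030.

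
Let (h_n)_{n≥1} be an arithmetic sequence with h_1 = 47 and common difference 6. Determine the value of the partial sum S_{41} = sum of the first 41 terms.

h_n = 47 + (n - 1)·6.
h_{41} = 287; S = 41·(47 + 287)/2 = 6847.

6847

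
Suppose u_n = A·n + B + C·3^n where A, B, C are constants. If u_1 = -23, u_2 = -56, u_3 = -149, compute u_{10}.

-295280

The three given values yield: A + B + 3C = -23; 2A + B + 9C = -56; 3A + B + 27C = -149.
Subtracting the first from the second: A + 6C = -33.
Subtracting the second from the third: A + 18C = -93.
Solving: C = -5, A = -3, then B = -5.
Therefore u_{10} = -30 + (-5) + (-5)·59049 = -295280.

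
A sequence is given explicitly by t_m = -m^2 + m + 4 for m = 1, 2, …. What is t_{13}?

t_{13} = -1·13^2 + 1·13 + 4 = -152.

-152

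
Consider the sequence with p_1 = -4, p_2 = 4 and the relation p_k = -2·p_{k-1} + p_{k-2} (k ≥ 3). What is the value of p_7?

-396

p_3 = -12;  p_4 = 28;  p_5 = -68;  p_6 = 164;  p_7 = -396.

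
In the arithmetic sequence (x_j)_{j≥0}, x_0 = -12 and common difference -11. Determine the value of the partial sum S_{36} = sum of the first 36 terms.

-7362

x_j = -12 + (j - 0)·(-11).
x_{35} = -397; S = 36·(-12 + (-397))/2 = -7362.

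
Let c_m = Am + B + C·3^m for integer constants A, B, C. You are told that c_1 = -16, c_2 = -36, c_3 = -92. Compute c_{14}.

-14348940

Plug in m = 1, 2, 3: A + B + 3C = -16; 2A + B + 9C = -36; 3A + B + 27C = -92.
Subtracting the first from the second: A + 6C = -20.
Subtracting the second from the third: A + 18C = -56.
Solving: C = -3, A = -2, then B = -5.
Therefore c_{14} = -28 + (-5) + (-3)·4782969 = -14348940.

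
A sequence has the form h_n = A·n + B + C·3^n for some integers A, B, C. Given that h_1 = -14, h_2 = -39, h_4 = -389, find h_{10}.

-295199

Plug in n = 1, 2, 4: A + B + 3C = -14; 2A + B + 9C = -39; 4A + B + 81C = -389.
Subtracting the first from the second: A + 6C = -25.
Subtracting the second from the third: 2A + 72C = -350.
Solving: C = -5, A = 5, then B = -4.
Therefore h_{10} = 50 + (-4) + (-5)·59049 = -295199.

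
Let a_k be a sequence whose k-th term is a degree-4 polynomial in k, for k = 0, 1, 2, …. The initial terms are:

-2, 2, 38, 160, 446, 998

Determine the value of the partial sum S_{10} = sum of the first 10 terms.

21388

1st diffs: 4, 36, 122, 286, 552.
2nd diffs: 32, 86, 164, 266.
3rd diffs: 54, 78, 102.
4th diffs: 24, 24 (constant).
Newton forward-difference form: a_k = -2 + 4·C(k,1) + 32·C(k,2) + 54·C(k,3) + 24·C(k,4).
Continuing: 1942, 3428, 5630, 8746.
Summing k = 0..9 (10 terms) gives 21388.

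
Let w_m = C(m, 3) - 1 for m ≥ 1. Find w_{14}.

C(14, 3) = 364, so w_{14} = 363.

363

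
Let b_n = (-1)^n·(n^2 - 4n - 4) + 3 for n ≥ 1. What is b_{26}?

(-1)^26 = 1; n^2 - 4n - 4 at n=26 is 568; so b_{26} = 571.

571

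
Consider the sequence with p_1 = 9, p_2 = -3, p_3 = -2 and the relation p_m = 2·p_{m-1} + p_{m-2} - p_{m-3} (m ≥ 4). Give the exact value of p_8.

p_4 = -16;  p_5 = -31;  p_6 = -76;  p_7 = -167;  p_8 = -379.

-379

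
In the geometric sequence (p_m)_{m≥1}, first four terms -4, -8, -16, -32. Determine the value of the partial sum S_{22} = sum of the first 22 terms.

-16777212

Common ratio r = 2.
p_m = (-4)·2^(m-1).
S = (-4)·(2^22 - 1)/(2 - 1) = (-4)·(4194304 - 1)/(1) = -16777212.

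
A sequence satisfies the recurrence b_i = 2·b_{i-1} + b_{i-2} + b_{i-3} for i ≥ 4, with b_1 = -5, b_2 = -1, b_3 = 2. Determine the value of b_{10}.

-278

Iterate the recurrence:
b_4 = -2, b_5 = -3, b_6 = -6, b_7 = -17, b_8 = -43, b_9 = -109, b_{10} = -278.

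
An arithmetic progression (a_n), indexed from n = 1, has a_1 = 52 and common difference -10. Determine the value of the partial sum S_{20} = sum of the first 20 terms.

a_n = 52 + (n - 1)·(-10).
a_{20} = -138; S = 20·(52 + (-138))/2 = -860.

-860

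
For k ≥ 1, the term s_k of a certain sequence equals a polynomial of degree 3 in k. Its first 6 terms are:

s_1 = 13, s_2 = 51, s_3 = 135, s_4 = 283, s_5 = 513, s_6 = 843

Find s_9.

1st diffs: 38, 84, 148, 230, 330.
2nd diffs: 46, 64, 82, 100.
3rd diffs: 18, 18, 18 (constant).
So s_k = 3k^3 + 5k^2 + 2k + 3.
Evaluating at k = 9 gives s_9 = 2613.

2613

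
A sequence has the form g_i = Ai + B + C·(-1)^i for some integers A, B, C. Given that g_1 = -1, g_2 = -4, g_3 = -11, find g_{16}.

-74

At i = 1, 2, 3: A + B - C = -1; 2A + B + C = -4; 3A + B - C = -11.
Subtracting the first from the second: A + 2C = -3.
Subtracting the second from the third: A - 2C = -7.
Solving: C = 1, A = -5, then B = 5.
Hence g_{16} = -5·16 + 5 + 1·1 = -74.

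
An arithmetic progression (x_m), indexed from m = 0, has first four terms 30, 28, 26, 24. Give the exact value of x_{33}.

-36

Common difference d = -2.
x_m = 30 + (m - 0)·(-2).
x_{33} = 30 + 33·(-2) = -36.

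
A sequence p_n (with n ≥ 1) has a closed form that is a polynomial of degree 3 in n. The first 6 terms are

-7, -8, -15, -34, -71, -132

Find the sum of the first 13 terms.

-6175

1st diffs: -1, -7, -19, -37, -61.
2nd diffs: -6, -12, -18, -24.
3rd diffs: -6, -6, -6 (constant).
So p_n = -n^3 + 3n^2 - 3n - 6.
Continuing: …, -223, -350, -519, -736, …, p_{13} = -1735.
Summing n = 1..13 (13 terms) gives -6175.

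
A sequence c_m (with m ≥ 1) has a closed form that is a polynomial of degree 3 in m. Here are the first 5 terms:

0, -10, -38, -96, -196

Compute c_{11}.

1st diffs: -10, -28, -58, -100.
2nd diffs: -18, -30, -42.
3rd diffs: -12, -12 (constant).
Newton forward-difference form: c_m = (-10)·C(m-1,1) + (-18)·C(m-1,2) + (-12)·C(m-1,3).
At m = 11: m-1 = 10, so c_{11} = -100 - 810 - 1440 = -2350.

-2350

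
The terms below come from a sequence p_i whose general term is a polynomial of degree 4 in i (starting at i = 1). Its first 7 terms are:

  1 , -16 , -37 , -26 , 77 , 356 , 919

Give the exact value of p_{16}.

48466

1st diffs: -17, -21, 11, 103, 279, 563.
2nd diffs: -4, 32, 92, 176, 284.
3rd diffs: 36, 60, 84, 108.
4th diffs: 24, 24, 24 (constant).
Newton forward-difference form: p_i = 1 + (-17)·C(i-1,1) + (-4)·C(i-1,2) + 36·C(i-1,3) + 24·C(i-1,4).
At i = 16: i-1 = 15, so p_{16} = 1 - 255 - 420 + 16380 + 32760 = 48466.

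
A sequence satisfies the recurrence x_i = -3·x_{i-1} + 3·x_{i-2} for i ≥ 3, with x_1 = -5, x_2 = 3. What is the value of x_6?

1188

Step forward from the initial values:
x_3 = -24; x_4 = 81; x_5 = -315; x_6 = 1188.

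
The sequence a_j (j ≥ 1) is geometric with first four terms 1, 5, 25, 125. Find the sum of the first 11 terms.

Common ratio r = 5.
a_j = 1·5^(j-1).
S = 1·(5^11 - 1)/(5 - 1) = 1·(48828125 - 1)/(4) = 12207031.

12207031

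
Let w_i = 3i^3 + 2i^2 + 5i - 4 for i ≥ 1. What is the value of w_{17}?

w_{17} = 3·17^3 + 2·17^2 + 5·17 - 4 = 15398.

15398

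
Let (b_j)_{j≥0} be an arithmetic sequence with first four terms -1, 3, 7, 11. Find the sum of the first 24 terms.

1080

Common difference d = 4.
b_j = -1 + (j - 0)·4.
b_{23} = 91; S = 24·(-1 + 91)/2 = 1080.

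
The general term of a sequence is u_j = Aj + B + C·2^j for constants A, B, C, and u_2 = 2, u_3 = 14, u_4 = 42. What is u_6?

The three given values yield: 2A + B + 4C = 2; 3A + B + 8C = 14; 4A + B + 16C = 42.
Subtracting the first from the second: A + 4C = 12.
Subtracting the second from the third: A + 8C = 28.
Solving: C = 4, A = -4, then B = -6.
Therefore u_6 = -24 + (-6) + 4·64 = 226.

226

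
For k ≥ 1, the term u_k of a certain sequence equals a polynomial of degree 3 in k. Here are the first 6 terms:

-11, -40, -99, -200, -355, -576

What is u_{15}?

-7515

1st diffs: -29, -59, -101, -155, -221.
2nd diffs: -30, -42, -54, -66.
3rd diffs: -12, -12, -12 (constant).
So u_k = -2k^3 - 3k^2 - 6k.
Evaluating at k = 15 gives u_{15} = -7515.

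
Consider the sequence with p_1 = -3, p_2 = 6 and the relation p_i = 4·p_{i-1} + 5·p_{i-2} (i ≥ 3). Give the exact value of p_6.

Compute successive terms:
p_3 = 9, p_4 = 66, p_5 = 309, p_6 = 1566.
(Characteristic roots are 5 and -1.)

1566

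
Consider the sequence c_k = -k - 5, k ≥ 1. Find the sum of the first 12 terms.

Over k = 1..12: Σk = 78.
Total = (-1)·78 + (-5)·12 = -138.

-138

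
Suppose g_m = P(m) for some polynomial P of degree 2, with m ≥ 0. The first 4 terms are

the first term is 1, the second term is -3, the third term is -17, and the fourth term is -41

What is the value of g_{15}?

1st diffs: -4, -14, -24.
2nd diffs: -10, -10 (constant).
Newton forward-difference form: g_m = 1 + (-4)·C(m,1) + (-10)·C(m,2).
At m = 15: m = 15, so g_{15} = 1 - 60 - 1050 = -1109.

-1109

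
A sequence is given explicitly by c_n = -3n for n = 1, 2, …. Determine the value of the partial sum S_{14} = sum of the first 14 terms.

Over n = 1..14: Σn = 105.
Total = (-3)·105 = -315.

-315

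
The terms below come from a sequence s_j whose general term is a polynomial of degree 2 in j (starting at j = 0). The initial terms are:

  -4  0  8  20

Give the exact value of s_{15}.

476

1st diffs: 4, 8, 12.
2nd diffs: 4, 4 (constant).
So s_j = 2j^2 + 2j - 4.
Evaluating at j = 15 gives s_{15} = 476.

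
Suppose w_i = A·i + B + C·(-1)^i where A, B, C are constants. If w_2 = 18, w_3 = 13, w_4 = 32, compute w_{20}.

At i = 2, 3, 4: 2A + B + C = 18; 3A + B - C = 13; 4A + B + C = 32.
Subtracting the first from the second: A - 2C = -5.
Subtracting the second from the third: A + 2C = 19.
Solving: C = 6, A = 7, then B = -2.
Hence w_{20} = 7·20 + (-2) + 6·1 = 144.

144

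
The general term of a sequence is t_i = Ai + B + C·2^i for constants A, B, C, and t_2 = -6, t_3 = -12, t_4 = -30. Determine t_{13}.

-24504

Write the equations: 2A + B + 4C = -6; 3A + B + 8C = -12; 4A + B + 16C = -30.
Subtracting the first from the second: A + 4C = -6.
Subtracting the second from the third: A + 8C = -18.
Solving: C = -3, A = 6, then B = -6.
So t_i = 6·i + (-6) + (-3)·2^i; at i=13 this is -24504.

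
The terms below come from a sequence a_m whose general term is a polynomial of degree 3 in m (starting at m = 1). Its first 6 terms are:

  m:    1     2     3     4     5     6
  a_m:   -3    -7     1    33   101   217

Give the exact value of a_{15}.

5401

1st diffs: -4, 8, 32, 68, 116.
2nd diffs: 12, 24, 36, 48.
3rd diffs: 12, 12, 12 (constant).
So a_m = 2m^3 - 6m^2 + 1.
Evaluating at m = 15 gives a_{15} = 5401.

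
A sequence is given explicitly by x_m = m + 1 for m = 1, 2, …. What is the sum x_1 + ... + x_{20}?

Over m = 1..20: Σm = 210.
Total = (1)·210 + (1)·20 = 230.

230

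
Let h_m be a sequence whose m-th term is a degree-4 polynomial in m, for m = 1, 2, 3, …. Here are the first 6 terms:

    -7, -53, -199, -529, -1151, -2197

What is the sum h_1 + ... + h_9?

-23727

1st diffs: -46, -146, -330, -622, -1046.
2nd diffs: -100, -184, -292, -424.
3rd diffs: -84, -108, -132.
4th diffs: -24, -24 (constant).
So h_m = -m^4 - 4m^3 - m^2 - 1.
Continuing: -3823, -6209, -9559.
Summing m = 1..9 (9 terms) gives -23727.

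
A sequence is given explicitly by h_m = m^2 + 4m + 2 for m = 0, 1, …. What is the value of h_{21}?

h_{21} = 1·21^2 + 4·21 + 2 = 527.

527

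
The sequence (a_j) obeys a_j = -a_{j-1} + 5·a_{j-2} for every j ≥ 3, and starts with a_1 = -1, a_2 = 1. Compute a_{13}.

a_3 = -6  a_4 = 11  a_5 = -41  …  a_{10} = 6191  a_{11} = -17621  a_{12} = 48576  a_{13} = -136681.

-136681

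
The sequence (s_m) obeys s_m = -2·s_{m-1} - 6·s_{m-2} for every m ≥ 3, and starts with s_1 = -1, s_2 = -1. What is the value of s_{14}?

Step forward from the initial values:
s_3 = 8; s_4 = -10; s_5 = -28; …; s_{11} = -9856; s_{12} = 17504; s_{13} = 24128; s_{14} = -153280.

-153280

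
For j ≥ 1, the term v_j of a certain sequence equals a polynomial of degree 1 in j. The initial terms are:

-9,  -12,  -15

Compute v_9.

-33

1st diffs: -3, -3 (constant).
So v_j = -3j - 6.
Evaluating at j = 9 gives v_9 = -33.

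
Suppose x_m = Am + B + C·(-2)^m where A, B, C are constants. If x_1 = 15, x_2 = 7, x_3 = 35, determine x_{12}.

-8137

At m = 1, 2, 3: A + B - 2C = 15; 2A + B + 4C = 7; 3A + B - 8C = 35.
Subtracting the first from the second: A + 6C = -8.
Subtracting the second from the third: A - 12C = 28.
Solving: C = -2, A = 4, then B = 7.
So x_m = 4·m + 7 + (-2)·(-2)^m; at m=12 this is -8137.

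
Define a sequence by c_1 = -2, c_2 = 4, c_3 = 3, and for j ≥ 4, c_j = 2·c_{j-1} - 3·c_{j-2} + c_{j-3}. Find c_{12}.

Step forward from the initial values:
c_4 = -8, c_5 = -21, c_6 = -15, c_7 = 25, c_8 = 74, c_9 = 58, c_{10} = -81, c_{11} = -262, c_{12} = -223.

-223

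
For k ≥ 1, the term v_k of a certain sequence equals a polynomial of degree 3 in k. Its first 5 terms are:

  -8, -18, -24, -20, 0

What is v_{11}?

792

1st diffs: -10, -6, 4, 20.
2nd diffs: 4, 10, 16.
3rd diffs: 6, 6 (constant).
Newton forward-difference form: v_k = -8 + (-10)·C(k-1,1) + 4·C(k-1,2) + 6·C(k-1,3).
At k = 11: k-1 = 10, so v_{11} = -8 - 100 + 180 + 720 = 792.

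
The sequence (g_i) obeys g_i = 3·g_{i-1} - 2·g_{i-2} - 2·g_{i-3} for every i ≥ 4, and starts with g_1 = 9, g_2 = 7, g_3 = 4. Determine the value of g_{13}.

23890

Applying the relation repeatedly:
g_4 = -20; g_5 = -82; g_6 = -214; g_7 = -438; g_8 = -722; g_9 = -862; g_{10} = -266; g_{11} = 2370; g_{12} = 9366; g_{13} = 23890.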